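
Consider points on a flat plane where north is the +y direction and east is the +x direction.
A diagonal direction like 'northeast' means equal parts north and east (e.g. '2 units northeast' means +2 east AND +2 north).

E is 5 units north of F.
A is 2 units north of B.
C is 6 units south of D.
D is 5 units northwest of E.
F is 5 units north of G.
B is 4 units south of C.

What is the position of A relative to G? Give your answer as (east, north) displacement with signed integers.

Answer: A is at (east=-5, north=7) relative to G.

Derivation:
Place G at the origin (east=0, north=0).
  F is 5 units north of G: delta (east=+0, north=+5); F at (east=0, north=5).
  E is 5 units north of F: delta (east=+0, north=+5); E at (east=0, north=10).
  D is 5 units northwest of E: delta (east=-5, north=+5); D at (east=-5, north=15).
  C is 6 units south of D: delta (east=+0, north=-6); C at (east=-5, north=9).
  B is 4 units south of C: delta (east=+0, north=-4); B at (east=-5, north=5).
  A is 2 units north of B: delta (east=+0, north=+2); A at (east=-5, north=7).
Therefore A relative to G: (east=-5, north=7).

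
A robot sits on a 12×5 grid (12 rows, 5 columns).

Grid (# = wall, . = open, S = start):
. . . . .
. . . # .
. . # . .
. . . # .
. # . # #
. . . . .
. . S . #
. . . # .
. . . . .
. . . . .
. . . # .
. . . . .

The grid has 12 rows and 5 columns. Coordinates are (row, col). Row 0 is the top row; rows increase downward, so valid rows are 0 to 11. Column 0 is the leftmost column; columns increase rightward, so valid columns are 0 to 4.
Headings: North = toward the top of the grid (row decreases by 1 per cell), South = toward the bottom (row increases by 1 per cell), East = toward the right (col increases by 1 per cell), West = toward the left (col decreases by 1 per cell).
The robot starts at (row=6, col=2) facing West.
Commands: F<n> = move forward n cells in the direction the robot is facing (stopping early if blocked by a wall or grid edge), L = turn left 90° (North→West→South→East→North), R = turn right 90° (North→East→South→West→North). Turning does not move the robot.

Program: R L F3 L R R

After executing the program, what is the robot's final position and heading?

Answer: Final position: (row=6, col=0), facing North

Derivation:
Start: (row=6, col=2), facing West
  R: turn right, now facing North
  L: turn left, now facing West
  F3: move forward 2/3 (blocked), now at (row=6, col=0)
  L: turn left, now facing South
  R: turn right, now facing West
  R: turn right, now facing North
Final: (row=6, col=0), facing North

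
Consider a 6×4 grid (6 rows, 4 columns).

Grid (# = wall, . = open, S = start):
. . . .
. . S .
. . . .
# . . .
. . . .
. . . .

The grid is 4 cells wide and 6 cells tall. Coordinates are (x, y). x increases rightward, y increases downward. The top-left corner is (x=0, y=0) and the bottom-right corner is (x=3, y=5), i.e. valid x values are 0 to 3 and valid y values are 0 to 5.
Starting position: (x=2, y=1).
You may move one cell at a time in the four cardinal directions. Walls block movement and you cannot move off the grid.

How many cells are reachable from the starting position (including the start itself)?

BFS flood-fill from (x=2, y=1):
  Distance 0: (x=2, y=1)
  Distance 1: (x=2, y=0), (x=1, y=1), (x=3, y=1), (x=2, y=2)
  Distance 2: (x=1, y=0), (x=3, y=0), (x=0, y=1), (x=1, y=2), (x=3, y=2), (x=2, y=3)
  Distance 3: (x=0, y=0), (x=0, y=2), (x=1, y=3), (x=3, y=3), (x=2, y=4)
  Distance 4: (x=1, y=4), (x=3, y=4), (x=2, y=5)
  Distance 5: (x=0, y=4), (x=1, y=5), (x=3, y=5)
  Distance 6: (x=0, y=5)
Total reachable: 23 (grid has 23 open cells total)

Answer: Reachable cells: 23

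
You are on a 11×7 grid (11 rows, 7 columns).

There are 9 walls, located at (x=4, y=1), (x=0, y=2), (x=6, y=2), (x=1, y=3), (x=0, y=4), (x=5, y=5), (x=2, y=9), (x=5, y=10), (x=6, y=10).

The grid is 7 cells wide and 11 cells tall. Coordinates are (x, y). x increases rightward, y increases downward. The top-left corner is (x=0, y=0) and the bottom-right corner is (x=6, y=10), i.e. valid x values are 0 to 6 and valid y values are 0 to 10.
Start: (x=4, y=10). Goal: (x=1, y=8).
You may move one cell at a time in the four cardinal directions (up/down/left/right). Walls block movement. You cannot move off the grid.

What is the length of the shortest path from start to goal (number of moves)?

BFS from (x=4, y=10) until reaching (x=1, y=8):
  Distance 0: (x=4, y=10)
  Distance 1: (x=4, y=9), (x=3, y=10)
  Distance 2: (x=4, y=8), (x=3, y=9), (x=5, y=9), (x=2, y=10)
  Distance 3: (x=4, y=7), (x=3, y=8), (x=5, y=8), (x=6, y=9), (x=1, y=10)
  Distance 4: (x=4, y=6), (x=3, y=7), (x=5, y=7), (x=2, y=8), (x=6, y=8), (x=1, y=9), (x=0, y=10)
  Distance 5: (x=4, y=5), (x=3, y=6), (x=5, y=6), (x=2, y=7), (x=6, y=7), (x=1, y=8), (x=0, y=9)  <- goal reached here
One shortest path (5 moves): (x=4, y=10) -> (x=3, y=10) -> (x=2, y=10) -> (x=1, y=10) -> (x=1, y=9) -> (x=1, y=8)

Answer: Shortest path length: 5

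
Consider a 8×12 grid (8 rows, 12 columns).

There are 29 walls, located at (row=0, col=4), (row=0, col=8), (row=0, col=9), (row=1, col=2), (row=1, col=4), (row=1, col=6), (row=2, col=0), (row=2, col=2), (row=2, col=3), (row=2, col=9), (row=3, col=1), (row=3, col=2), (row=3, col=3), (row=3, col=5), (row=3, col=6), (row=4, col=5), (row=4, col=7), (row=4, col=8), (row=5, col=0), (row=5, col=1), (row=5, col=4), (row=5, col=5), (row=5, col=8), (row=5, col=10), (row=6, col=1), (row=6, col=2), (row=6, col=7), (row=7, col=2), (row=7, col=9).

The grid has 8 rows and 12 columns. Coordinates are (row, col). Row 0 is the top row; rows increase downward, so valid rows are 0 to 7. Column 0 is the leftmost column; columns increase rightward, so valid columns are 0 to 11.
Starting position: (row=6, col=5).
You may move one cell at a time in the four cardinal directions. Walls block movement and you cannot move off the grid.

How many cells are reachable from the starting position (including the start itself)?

BFS flood-fill from (row=6, col=5):
  Distance 0: (row=6, col=5)
  Distance 1: (row=6, col=4), (row=6, col=6), (row=7, col=5)
  Distance 2: (row=5, col=6), (row=6, col=3), (row=7, col=4), (row=7, col=6)
  Distance 3: (row=4, col=6), (row=5, col=3), (row=5, col=7), (row=7, col=3), (row=7, col=7)
  Distance 4: (row=4, col=3), (row=5, col=2), (row=7, col=8)
  Distance 5: (row=4, col=2), (row=4, col=4), (row=6, col=8)
  Distance 6: (row=3, col=4), (row=4, col=1), (row=6, col=9)
  Distance 7: (row=2, col=4), (row=4, col=0), (row=5, col=9), (row=6, col=10)
  Distance 8: (row=2, col=5), (row=3, col=0), (row=4, col=9), (row=6, col=11), (row=7, col=10)
  Distance 9: (row=1, col=5), (row=2, col=6), (row=3, col=9), (row=4, col=10), (row=5, col=11), (row=7, col=11)
  Distance 10: (row=0, col=5), (row=2, col=7), (row=3, col=8), (row=3, col=10), (row=4, col=11)
  Distance 11: (row=0, col=6), (row=1, col=7), (row=2, col=8), (row=2, col=10), (row=3, col=7), (row=3, col=11)
  Distance 12: (row=0, col=7), (row=1, col=8), (row=1, col=10), (row=2, col=11)
  Distance 13: (row=0, col=10), (row=1, col=9), (row=1, col=11)
  Distance 14: (row=0, col=11)
Total reachable: 56 (grid has 67 open cells total)

Answer: Reachable cells: 56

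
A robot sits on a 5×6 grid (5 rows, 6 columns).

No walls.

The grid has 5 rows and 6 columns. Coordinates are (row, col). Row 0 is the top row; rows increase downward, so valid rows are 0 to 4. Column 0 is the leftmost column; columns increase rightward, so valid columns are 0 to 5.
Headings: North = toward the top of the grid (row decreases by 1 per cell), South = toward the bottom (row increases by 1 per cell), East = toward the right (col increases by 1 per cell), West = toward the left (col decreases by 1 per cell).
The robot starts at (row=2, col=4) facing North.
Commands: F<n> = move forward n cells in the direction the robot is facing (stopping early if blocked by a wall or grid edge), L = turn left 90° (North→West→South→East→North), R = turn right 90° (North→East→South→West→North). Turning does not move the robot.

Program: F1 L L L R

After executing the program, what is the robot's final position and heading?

Start: (row=2, col=4), facing North
  F1: move forward 1, now at (row=1, col=4)
  L: turn left, now facing West
  L: turn left, now facing South
  L: turn left, now facing East
  R: turn right, now facing South
Final: (row=1, col=4), facing South

Answer: Final position: (row=1, col=4), facing South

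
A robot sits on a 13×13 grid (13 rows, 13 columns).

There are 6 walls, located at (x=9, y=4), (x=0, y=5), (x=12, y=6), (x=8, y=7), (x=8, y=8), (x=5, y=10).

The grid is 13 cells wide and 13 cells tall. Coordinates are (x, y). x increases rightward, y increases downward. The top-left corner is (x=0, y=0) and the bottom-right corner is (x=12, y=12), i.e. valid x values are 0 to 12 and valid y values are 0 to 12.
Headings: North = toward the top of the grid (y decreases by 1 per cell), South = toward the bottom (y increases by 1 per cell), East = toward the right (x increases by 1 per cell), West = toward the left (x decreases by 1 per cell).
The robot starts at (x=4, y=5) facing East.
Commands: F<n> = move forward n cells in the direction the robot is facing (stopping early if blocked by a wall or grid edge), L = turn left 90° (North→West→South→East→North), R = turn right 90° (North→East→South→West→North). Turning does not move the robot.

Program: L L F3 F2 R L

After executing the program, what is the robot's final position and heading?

Answer: Final position: (x=1, y=5), facing West

Derivation:
Start: (x=4, y=5), facing East
  L: turn left, now facing North
  L: turn left, now facing West
  F3: move forward 3, now at (x=1, y=5)
  F2: move forward 0/2 (blocked), now at (x=1, y=5)
  R: turn right, now facing North
  L: turn left, now facing West
Final: (x=1, y=5), facing West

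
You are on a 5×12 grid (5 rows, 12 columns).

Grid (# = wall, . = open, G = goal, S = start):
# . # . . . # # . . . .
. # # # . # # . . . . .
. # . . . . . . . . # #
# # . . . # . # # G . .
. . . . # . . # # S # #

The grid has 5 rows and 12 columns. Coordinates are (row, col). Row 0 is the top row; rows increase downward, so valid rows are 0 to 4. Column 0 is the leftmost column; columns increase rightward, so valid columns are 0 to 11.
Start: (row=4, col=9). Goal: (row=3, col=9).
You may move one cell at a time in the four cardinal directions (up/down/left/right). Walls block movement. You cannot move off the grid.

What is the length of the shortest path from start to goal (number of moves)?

BFS from (row=4, col=9) until reaching (row=3, col=9):
  Distance 0: (row=4, col=9)
  Distance 1: (row=3, col=9)  <- goal reached here
One shortest path (1 moves): (row=4, col=9) -> (row=3, col=9)

Answer: Shortest path length: 1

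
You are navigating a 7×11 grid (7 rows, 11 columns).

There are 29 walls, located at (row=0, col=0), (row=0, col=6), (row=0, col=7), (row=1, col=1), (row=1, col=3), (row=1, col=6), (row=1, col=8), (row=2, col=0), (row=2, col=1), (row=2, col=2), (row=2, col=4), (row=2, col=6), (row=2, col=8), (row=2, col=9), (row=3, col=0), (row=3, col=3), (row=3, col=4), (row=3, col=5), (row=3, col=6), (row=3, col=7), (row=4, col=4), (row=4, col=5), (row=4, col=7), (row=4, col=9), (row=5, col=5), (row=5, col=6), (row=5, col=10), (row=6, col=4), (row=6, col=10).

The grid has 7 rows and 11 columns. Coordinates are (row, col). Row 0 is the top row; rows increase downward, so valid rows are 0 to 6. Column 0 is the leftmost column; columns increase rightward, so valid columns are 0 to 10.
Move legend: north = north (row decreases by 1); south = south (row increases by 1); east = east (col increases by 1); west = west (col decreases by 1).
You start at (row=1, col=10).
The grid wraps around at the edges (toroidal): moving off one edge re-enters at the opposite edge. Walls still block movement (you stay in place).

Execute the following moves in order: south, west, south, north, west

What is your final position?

Start: (row=1, col=10)
  south (south): (row=1, col=10) -> (row=2, col=10)
  west (west): blocked, stay at (row=2, col=10)
  south (south): (row=2, col=10) -> (row=3, col=10)
  north (north): (row=3, col=10) -> (row=2, col=10)
  west (west): blocked, stay at (row=2, col=10)
Final: (row=2, col=10)

Answer: Final position: (row=2, col=10)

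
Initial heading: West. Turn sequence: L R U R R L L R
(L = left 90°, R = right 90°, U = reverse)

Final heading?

Answer: Final heading: South

Derivation:
Start: West
  L (left (90° counter-clockwise)) -> South
  R (right (90° clockwise)) -> West
  U (U-turn (180°)) -> East
  R (right (90° clockwise)) -> South
  R (right (90° clockwise)) -> West
  L (left (90° counter-clockwise)) -> South
  L (left (90° counter-clockwise)) -> East
  R (right (90° clockwise)) -> South
Final: South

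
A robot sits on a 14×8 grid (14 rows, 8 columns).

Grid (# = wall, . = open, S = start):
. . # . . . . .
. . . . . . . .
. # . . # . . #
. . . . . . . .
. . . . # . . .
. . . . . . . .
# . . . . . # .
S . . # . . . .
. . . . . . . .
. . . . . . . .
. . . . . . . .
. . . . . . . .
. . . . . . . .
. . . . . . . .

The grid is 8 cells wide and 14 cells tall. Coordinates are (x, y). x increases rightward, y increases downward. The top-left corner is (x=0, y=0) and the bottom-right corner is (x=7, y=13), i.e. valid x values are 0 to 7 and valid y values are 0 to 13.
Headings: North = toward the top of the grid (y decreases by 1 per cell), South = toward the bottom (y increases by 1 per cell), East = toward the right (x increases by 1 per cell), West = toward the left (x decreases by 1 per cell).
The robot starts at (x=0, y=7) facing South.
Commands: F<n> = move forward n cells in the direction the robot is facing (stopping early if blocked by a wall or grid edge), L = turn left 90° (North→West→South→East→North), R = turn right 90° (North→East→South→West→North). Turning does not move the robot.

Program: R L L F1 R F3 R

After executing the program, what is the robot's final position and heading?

Start: (x=0, y=7), facing South
  R: turn right, now facing West
  L: turn left, now facing South
  L: turn left, now facing East
  F1: move forward 1, now at (x=1, y=7)
  R: turn right, now facing South
  F3: move forward 3, now at (x=1, y=10)
  R: turn right, now facing West
Final: (x=1, y=10), facing West

Answer: Final position: (x=1, y=10), facing West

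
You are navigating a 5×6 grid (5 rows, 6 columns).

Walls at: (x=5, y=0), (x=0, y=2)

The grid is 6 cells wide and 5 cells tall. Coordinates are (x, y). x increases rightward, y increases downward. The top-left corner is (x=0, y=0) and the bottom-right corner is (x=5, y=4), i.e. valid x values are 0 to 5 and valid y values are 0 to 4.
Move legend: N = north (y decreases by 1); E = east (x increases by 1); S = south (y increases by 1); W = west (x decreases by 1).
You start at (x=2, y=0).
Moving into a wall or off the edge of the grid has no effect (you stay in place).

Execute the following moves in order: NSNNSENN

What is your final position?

Answer: Final position: (x=3, y=0)

Derivation:
Start: (x=2, y=0)
  N (north): blocked, stay at (x=2, y=0)
  S (south): (x=2, y=0) -> (x=2, y=1)
  N (north): (x=2, y=1) -> (x=2, y=0)
  N (north): blocked, stay at (x=2, y=0)
  S (south): (x=2, y=0) -> (x=2, y=1)
  E (east): (x=2, y=1) -> (x=3, y=1)
  N (north): (x=3, y=1) -> (x=3, y=0)
  N (north): blocked, stay at (x=3, y=0)
Final: (x=3, y=0)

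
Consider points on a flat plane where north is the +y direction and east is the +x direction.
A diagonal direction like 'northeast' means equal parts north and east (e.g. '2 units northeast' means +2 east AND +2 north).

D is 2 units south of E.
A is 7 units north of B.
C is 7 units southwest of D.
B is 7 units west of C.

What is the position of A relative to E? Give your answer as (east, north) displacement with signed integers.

Place E at the origin (east=0, north=0).
  D is 2 units south of E: delta (east=+0, north=-2); D at (east=0, north=-2).
  C is 7 units southwest of D: delta (east=-7, north=-7); C at (east=-7, north=-9).
  B is 7 units west of C: delta (east=-7, north=+0); B at (east=-14, north=-9).
  A is 7 units north of B: delta (east=+0, north=+7); A at (east=-14, north=-2).
Therefore A relative to E: (east=-14, north=-2).

Answer: A is at (east=-14, north=-2) relative to E.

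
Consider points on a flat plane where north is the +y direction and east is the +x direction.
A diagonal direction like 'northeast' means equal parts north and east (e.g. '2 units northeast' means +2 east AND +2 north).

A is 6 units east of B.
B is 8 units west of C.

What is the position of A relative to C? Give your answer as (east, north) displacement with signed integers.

Answer: A is at (east=-2, north=0) relative to C.

Derivation:
Place C at the origin (east=0, north=0).
  B is 8 units west of C: delta (east=-8, north=+0); B at (east=-8, north=0).
  A is 6 units east of B: delta (east=+6, north=+0); A at (east=-2, north=0).
Therefore A relative to C: (east=-2, north=0).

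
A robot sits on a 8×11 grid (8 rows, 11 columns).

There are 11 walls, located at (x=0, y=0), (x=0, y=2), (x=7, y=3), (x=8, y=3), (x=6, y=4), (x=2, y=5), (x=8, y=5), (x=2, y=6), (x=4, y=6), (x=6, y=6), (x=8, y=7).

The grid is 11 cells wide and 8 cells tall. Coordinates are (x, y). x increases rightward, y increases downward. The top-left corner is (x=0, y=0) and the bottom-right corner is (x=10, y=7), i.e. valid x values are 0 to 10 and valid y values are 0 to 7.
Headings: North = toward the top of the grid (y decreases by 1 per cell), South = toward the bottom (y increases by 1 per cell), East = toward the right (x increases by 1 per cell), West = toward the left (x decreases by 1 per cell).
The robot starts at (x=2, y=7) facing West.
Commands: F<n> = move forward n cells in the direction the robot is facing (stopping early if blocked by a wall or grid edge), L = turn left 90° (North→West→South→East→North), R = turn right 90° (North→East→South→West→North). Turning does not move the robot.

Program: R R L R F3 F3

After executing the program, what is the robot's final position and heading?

Answer: Final position: (x=7, y=7), facing East

Derivation:
Start: (x=2, y=7), facing West
  R: turn right, now facing North
  R: turn right, now facing East
  L: turn left, now facing North
  R: turn right, now facing East
  F3: move forward 3, now at (x=5, y=7)
  F3: move forward 2/3 (blocked), now at (x=7, y=7)
Final: (x=7, y=7), facing East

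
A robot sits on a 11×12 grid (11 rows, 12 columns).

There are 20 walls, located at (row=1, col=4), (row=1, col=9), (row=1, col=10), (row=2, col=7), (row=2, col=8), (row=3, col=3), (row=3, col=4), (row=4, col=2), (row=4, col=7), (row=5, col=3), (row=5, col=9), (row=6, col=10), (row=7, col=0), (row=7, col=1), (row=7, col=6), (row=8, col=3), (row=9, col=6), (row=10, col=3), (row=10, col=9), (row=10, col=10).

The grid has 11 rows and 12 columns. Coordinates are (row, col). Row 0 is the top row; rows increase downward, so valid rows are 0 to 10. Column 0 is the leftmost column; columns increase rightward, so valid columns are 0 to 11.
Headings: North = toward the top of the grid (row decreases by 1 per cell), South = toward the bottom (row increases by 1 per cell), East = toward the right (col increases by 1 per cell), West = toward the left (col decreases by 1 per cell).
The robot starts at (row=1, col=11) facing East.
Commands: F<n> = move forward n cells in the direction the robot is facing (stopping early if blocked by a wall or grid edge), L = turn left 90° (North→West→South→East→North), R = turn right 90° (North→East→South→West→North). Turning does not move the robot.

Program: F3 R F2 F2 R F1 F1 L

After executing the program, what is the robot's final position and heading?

Answer: Final position: (row=5, col=10), facing South

Derivation:
Start: (row=1, col=11), facing East
  F3: move forward 0/3 (blocked), now at (row=1, col=11)
  R: turn right, now facing South
  F2: move forward 2, now at (row=3, col=11)
  F2: move forward 2, now at (row=5, col=11)
  R: turn right, now facing West
  F1: move forward 1, now at (row=5, col=10)
  F1: move forward 0/1 (blocked), now at (row=5, col=10)
  L: turn left, now facing South
Final: (row=5, col=10), facing South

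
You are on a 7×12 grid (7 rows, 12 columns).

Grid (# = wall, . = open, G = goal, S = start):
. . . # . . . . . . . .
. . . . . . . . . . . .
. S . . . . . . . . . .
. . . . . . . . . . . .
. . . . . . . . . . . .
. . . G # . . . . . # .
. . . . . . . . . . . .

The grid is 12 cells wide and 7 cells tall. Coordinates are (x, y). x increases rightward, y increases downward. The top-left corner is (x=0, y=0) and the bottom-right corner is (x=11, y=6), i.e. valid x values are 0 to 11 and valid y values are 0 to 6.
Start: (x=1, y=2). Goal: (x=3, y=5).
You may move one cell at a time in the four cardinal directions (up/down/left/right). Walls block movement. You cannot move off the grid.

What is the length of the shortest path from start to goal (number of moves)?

BFS from (x=1, y=2) until reaching (x=3, y=5):
  Distance 0: (x=1, y=2)
  Distance 1: (x=1, y=1), (x=0, y=2), (x=2, y=2), (x=1, y=3)
  Distance 2: (x=1, y=0), (x=0, y=1), (x=2, y=1), (x=3, y=2), (x=0, y=3), (x=2, y=3), (x=1, y=4)
  Distance 3: (x=0, y=0), (x=2, y=0), (x=3, y=1), (x=4, y=2), (x=3, y=3), (x=0, y=4), (x=2, y=4), (x=1, y=5)
  Distance 4: (x=4, y=1), (x=5, y=2), (x=4, y=3), (x=3, y=4), (x=0, y=5), (x=2, y=5), (x=1, y=6)
  Distance 5: (x=4, y=0), (x=5, y=1), (x=6, y=2), (x=5, y=3), (x=4, y=4), (x=3, y=5), (x=0, y=6), (x=2, y=6)  <- goal reached here
One shortest path (5 moves): (x=1, y=2) -> (x=2, y=2) -> (x=3, y=2) -> (x=3, y=3) -> (x=3, y=4) -> (x=3, y=5)

Answer: Shortest path length: 5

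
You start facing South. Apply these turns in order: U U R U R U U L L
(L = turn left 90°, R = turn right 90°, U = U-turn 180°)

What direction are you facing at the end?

Start: South
  U (U-turn (180°)) -> North
  U (U-turn (180°)) -> South
  R (right (90° clockwise)) -> West
  U (U-turn (180°)) -> East
  R (right (90° clockwise)) -> South
  U (U-turn (180°)) -> North
  U (U-turn (180°)) -> South
  L (left (90° counter-clockwise)) -> East
  L (left (90° counter-clockwise)) -> North
Final: North

Answer: Final heading: North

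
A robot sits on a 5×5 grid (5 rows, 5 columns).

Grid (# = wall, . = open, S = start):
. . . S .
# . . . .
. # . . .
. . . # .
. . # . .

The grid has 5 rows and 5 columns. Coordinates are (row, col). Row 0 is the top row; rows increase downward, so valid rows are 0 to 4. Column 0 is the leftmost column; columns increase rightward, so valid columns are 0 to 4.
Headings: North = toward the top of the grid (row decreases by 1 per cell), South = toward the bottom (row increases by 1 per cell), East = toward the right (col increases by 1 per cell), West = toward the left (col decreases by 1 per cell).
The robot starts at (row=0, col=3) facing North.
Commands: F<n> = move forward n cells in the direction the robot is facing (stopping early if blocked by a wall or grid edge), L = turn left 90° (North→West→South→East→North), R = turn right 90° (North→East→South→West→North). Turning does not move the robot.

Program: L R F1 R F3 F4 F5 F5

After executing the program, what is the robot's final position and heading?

Answer: Final position: (row=0, col=4), facing East

Derivation:
Start: (row=0, col=3), facing North
  L: turn left, now facing West
  R: turn right, now facing North
  F1: move forward 0/1 (blocked), now at (row=0, col=3)
  R: turn right, now facing East
  F3: move forward 1/3 (blocked), now at (row=0, col=4)
  F4: move forward 0/4 (blocked), now at (row=0, col=4)
  F5: move forward 0/5 (blocked), now at (row=0, col=4)
  F5: move forward 0/5 (blocked), now at (row=0, col=4)
Final: (row=0, col=4), facing East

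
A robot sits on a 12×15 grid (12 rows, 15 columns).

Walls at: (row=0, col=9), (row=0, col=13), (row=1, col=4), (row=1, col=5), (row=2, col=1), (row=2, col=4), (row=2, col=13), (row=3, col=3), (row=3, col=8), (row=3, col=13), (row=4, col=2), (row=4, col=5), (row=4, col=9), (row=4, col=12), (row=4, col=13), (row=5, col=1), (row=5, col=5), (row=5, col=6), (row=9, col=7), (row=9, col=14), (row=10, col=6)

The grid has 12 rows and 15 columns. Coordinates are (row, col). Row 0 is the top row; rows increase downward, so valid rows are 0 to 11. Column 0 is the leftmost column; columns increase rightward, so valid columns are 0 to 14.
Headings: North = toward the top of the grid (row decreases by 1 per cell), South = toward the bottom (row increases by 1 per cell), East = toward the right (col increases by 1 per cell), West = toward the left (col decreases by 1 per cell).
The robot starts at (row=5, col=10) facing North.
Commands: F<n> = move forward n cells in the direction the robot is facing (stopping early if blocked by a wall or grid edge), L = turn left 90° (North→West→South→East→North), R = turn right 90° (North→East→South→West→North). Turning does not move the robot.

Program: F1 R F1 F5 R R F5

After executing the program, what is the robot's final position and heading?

Start: (row=5, col=10), facing North
  F1: move forward 1, now at (row=4, col=10)
  R: turn right, now facing East
  F1: move forward 1, now at (row=4, col=11)
  F5: move forward 0/5 (blocked), now at (row=4, col=11)
  R: turn right, now facing South
  R: turn right, now facing West
  F5: move forward 1/5 (blocked), now at (row=4, col=10)
Final: (row=4, col=10), facing West

Answer: Final position: (row=4, col=10), facing West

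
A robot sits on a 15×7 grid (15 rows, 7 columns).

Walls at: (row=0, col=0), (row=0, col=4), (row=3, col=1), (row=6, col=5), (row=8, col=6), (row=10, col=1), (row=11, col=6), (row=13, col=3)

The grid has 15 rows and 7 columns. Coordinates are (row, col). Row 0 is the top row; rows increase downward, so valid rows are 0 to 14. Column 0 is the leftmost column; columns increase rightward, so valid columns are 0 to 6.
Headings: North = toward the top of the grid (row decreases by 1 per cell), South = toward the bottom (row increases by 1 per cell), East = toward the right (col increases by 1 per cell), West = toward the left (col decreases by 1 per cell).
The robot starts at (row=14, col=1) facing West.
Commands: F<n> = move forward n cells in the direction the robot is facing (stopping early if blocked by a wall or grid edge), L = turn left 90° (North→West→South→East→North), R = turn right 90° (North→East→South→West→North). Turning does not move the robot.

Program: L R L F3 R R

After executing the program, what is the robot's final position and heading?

Answer: Final position: (row=14, col=1), facing North

Derivation:
Start: (row=14, col=1), facing West
  L: turn left, now facing South
  R: turn right, now facing West
  L: turn left, now facing South
  F3: move forward 0/3 (blocked), now at (row=14, col=1)
  R: turn right, now facing West
  R: turn right, now facing North
Final: (row=14, col=1), facing North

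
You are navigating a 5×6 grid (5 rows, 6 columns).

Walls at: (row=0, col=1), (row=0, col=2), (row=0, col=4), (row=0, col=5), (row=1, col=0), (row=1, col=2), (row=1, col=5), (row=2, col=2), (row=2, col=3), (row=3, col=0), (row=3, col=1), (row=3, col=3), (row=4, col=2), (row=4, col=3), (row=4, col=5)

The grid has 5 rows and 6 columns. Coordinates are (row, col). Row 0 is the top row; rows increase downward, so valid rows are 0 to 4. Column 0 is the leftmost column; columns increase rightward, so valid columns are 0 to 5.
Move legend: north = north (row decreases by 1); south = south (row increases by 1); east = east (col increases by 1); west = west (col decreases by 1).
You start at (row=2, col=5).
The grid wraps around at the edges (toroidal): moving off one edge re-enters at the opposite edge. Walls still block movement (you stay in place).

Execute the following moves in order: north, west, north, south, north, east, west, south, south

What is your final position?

Start: (row=2, col=5)
  north (north): blocked, stay at (row=2, col=5)
  west (west): (row=2, col=5) -> (row=2, col=4)
  north (north): (row=2, col=4) -> (row=1, col=4)
  south (south): (row=1, col=4) -> (row=2, col=4)
  north (north): (row=2, col=4) -> (row=1, col=4)
  east (east): blocked, stay at (row=1, col=4)
  west (west): (row=1, col=4) -> (row=1, col=3)
  south (south): blocked, stay at (row=1, col=3)
  south (south): blocked, stay at (row=1, col=3)
Final: (row=1, col=3)

Answer: Final position: (row=1, col=3)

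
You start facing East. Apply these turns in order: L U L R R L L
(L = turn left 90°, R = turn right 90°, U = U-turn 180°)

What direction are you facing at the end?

Answer: Final heading: East

Derivation:
Start: East
  L (left (90° counter-clockwise)) -> North
  U (U-turn (180°)) -> South
  L (left (90° counter-clockwise)) -> East
  R (right (90° clockwise)) -> South
  R (right (90° clockwise)) -> West
  L (left (90° counter-clockwise)) -> South
  L (left (90° counter-clockwise)) -> East
Final: East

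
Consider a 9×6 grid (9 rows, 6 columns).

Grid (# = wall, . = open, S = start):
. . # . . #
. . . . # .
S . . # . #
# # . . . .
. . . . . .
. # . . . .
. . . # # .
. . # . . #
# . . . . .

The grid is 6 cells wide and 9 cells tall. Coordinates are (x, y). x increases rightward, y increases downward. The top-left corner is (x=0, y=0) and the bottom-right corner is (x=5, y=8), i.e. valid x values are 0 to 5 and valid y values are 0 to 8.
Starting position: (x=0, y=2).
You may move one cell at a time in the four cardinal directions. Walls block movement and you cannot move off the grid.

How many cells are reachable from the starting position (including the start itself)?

BFS flood-fill from (x=0, y=2):
  Distance 0: (x=0, y=2)
  Distance 1: (x=0, y=1), (x=1, y=2)
  Distance 2: (x=0, y=0), (x=1, y=1), (x=2, y=2)
  Distance 3: (x=1, y=0), (x=2, y=1), (x=2, y=3)
  Distance 4: (x=3, y=1), (x=3, y=3), (x=2, y=4)
  Distance 5: (x=3, y=0), (x=4, y=3), (x=1, y=4), (x=3, y=4), (x=2, y=5)
  Distance 6: (x=4, y=0), (x=4, y=2), (x=5, y=3), (x=0, y=4), (x=4, y=4), (x=3, y=5), (x=2, y=6)
  Distance 7: (x=5, y=4), (x=0, y=5), (x=4, y=5), (x=1, y=6)
  Distance 8: (x=5, y=5), (x=0, y=6), (x=1, y=7)
  Distance 9: (x=5, y=6), (x=0, y=7), (x=1, y=8)
  Distance 10: (x=2, y=8)
  Distance 11: (x=3, y=8)
  Distance 12: (x=3, y=7), (x=4, y=8)
  Distance 13: (x=4, y=7), (x=5, y=8)
Total reachable: 40 (grid has 41 open cells total)

Answer: Reachable cells: 40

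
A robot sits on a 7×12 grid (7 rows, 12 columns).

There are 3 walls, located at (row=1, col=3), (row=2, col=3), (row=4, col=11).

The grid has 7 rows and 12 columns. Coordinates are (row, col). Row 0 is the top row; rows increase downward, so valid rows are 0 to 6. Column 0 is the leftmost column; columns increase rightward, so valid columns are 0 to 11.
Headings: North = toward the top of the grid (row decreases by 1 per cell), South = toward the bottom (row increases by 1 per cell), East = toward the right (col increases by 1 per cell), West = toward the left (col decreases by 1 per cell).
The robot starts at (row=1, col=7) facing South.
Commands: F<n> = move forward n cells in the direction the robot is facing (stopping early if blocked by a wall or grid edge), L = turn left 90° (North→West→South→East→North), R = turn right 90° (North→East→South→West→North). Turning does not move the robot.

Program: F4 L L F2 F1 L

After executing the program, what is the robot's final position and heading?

Answer: Final position: (row=2, col=7), facing West

Derivation:
Start: (row=1, col=7), facing South
  F4: move forward 4, now at (row=5, col=7)
  L: turn left, now facing East
  L: turn left, now facing North
  F2: move forward 2, now at (row=3, col=7)
  F1: move forward 1, now at (row=2, col=7)
  L: turn left, now facing West
Final: (row=2, col=7), facing West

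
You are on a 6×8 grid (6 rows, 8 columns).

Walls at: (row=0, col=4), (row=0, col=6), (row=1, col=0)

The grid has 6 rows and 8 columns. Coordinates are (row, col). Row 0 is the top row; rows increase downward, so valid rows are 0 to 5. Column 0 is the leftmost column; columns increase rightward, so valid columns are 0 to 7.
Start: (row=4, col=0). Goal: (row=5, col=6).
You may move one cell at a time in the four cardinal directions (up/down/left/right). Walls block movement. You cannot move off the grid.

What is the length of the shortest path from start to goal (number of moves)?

Answer: Shortest path length: 7

Derivation:
BFS from (row=4, col=0) until reaching (row=5, col=6):
  Distance 0: (row=4, col=0)
  Distance 1: (row=3, col=0), (row=4, col=1), (row=5, col=0)
  Distance 2: (row=2, col=0), (row=3, col=1), (row=4, col=2), (row=5, col=1)
  Distance 3: (row=2, col=1), (row=3, col=2), (row=4, col=3), (row=5, col=2)
  Distance 4: (row=1, col=1), (row=2, col=2), (row=3, col=3), (row=4, col=4), (row=5, col=3)
  Distance 5: (row=0, col=1), (row=1, col=2), (row=2, col=3), (row=3, col=4), (row=4, col=5), (row=5, col=4)
  Distance 6: (row=0, col=0), (row=0, col=2), (row=1, col=3), (row=2, col=4), (row=3, col=5), (row=4, col=6), (row=5, col=5)
  Distance 7: (row=0, col=3), (row=1, col=4), (row=2, col=5), (row=3, col=6), (row=4, col=7), (row=5, col=6)  <- goal reached here
One shortest path (7 moves): (row=4, col=0) -> (row=4, col=1) -> (row=4, col=2) -> (row=4, col=3) -> (row=4, col=4) -> (row=4, col=5) -> (row=4, col=6) -> (row=5, col=6)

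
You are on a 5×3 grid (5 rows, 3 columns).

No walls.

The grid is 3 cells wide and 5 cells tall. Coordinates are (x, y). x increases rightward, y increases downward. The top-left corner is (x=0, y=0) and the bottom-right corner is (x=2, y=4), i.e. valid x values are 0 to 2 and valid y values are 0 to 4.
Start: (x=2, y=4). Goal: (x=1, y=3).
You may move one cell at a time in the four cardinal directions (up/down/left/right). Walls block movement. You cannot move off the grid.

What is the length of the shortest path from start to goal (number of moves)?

Answer: Shortest path length: 2

Derivation:
BFS from (x=2, y=4) until reaching (x=1, y=3):
  Distance 0: (x=2, y=4)
  Distance 1: (x=2, y=3), (x=1, y=4)
  Distance 2: (x=2, y=2), (x=1, y=3), (x=0, y=4)  <- goal reached here
One shortest path (2 moves): (x=2, y=4) -> (x=1, y=4) -> (x=1, y=3)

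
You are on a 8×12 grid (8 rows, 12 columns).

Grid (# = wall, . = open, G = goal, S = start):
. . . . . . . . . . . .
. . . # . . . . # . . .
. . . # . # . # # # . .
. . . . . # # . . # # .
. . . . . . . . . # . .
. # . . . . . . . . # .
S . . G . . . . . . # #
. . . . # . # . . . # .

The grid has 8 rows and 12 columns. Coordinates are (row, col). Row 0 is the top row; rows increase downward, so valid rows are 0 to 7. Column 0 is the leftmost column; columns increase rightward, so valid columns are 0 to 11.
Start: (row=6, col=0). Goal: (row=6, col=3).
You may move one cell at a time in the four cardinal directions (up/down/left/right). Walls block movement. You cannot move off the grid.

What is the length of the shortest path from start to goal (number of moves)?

BFS from (row=6, col=0) until reaching (row=6, col=3):
  Distance 0: (row=6, col=0)
  Distance 1: (row=5, col=0), (row=6, col=1), (row=7, col=0)
  Distance 2: (row=4, col=0), (row=6, col=2), (row=7, col=1)
  Distance 3: (row=3, col=0), (row=4, col=1), (row=5, col=2), (row=6, col=3), (row=7, col=2)  <- goal reached here
One shortest path (3 moves): (row=6, col=0) -> (row=6, col=1) -> (row=6, col=2) -> (row=6, col=3)

Answer: Shortest path length: 3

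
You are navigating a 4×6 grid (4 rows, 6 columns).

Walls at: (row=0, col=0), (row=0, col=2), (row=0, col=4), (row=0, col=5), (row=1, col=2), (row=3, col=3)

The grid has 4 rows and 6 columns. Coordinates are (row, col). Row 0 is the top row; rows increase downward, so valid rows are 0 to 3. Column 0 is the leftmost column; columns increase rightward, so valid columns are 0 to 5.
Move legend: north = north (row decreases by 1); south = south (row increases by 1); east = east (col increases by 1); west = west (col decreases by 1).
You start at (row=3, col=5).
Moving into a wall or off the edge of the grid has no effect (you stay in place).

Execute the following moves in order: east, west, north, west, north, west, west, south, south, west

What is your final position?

Start: (row=3, col=5)
  east (east): blocked, stay at (row=3, col=5)
  west (west): (row=3, col=5) -> (row=3, col=4)
  north (north): (row=3, col=4) -> (row=2, col=4)
  west (west): (row=2, col=4) -> (row=2, col=3)
  north (north): (row=2, col=3) -> (row=1, col=3)
  west (west): blocked, stay at (row=1, col=3)
  west (west): blocked, stay at (row=1, col=3)
  south (south): (row=1, col=3) -> (row=2, col=3)
  south (south): blocked, stay at (row=2, col=3)
  west (west): (row=2, col=3) -> (row=2, col=2)
Final: (row=2, col=2)

Answer: Final position: (row=2, col=2)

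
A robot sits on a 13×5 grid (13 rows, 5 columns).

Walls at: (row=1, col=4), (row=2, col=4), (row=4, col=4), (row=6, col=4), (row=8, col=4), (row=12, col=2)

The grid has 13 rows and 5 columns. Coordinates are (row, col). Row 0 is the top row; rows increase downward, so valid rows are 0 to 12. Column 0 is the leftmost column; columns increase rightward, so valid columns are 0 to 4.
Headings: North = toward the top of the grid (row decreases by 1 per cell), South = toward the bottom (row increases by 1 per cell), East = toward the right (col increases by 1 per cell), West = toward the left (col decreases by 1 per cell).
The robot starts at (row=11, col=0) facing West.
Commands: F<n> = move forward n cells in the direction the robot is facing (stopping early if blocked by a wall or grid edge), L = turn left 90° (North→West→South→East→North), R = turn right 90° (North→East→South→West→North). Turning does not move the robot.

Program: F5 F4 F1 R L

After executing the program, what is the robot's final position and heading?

Answer: Final position: (row=11, col=0), facing West

Derivation:
Start: (row=11, col=0), facing West
  F5: move forward 0/5 (blocked), now at (row=11, col=0)
  F4: move forward 0/4 (blocked), now at (row=11, col=0)
  F1: move forward 0/1 (blocked), now at (row=11, col=0)
  R: turn right, now facing North
  L: turn left, now facing West
Final: (row=11, col=0), facing West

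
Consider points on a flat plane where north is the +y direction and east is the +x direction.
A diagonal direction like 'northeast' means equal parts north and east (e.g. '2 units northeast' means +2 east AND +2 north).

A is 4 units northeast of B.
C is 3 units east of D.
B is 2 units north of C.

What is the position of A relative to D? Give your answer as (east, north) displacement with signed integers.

Answer: A is at (east=7, north=6) relative to D.

Derivation:
Place D at the origin (east=0, north=0).
  C is 3 units east of D: delta (east=+3, north=+0); C at (east=3, north=0).
  B is 2 units north of C: delta (east=+0, north=+2); B at (east=3, north=2).
  A is 4 units northeast of B: delta (east=+4, north=+4); A at (east=7, north=6).
Therefore A relative to D: (east=7, north=6).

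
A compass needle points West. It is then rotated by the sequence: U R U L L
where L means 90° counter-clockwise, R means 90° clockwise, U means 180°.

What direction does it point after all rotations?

Answer: Final heading: South

Derivation:
Start: West
  U (U-turn (180°)) -> East
  R (right (90° clockwise)) -> South
  U (U-turn (180°)) -> North
  L (left (90° counter-clockwise)) -> West
  L (left (90° counter-clockwise)) -> South
Final: South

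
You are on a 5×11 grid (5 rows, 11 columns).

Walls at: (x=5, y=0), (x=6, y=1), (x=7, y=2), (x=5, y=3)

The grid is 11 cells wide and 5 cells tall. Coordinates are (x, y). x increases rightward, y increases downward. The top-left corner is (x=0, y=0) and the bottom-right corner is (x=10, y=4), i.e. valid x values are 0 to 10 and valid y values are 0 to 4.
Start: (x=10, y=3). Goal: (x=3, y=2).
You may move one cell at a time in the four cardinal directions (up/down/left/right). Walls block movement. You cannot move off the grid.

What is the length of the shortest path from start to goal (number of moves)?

Answer: Shortest path length: 8

Derivation:
BFS from (x=10, y=3) until reaching (x=3, y=2):
  Distance 0: (x=10, y=3)
  Distance 1: (x=10, y=2), (x=9, y=3), (x=10, y=4)
  Distance 2: (x=10, y=1), (x=9, y=2), (x=8, y=3), (x=9, y=4)
  Distance 3: (x=10, y=0), (x=9, y=1), (x=8, y=2), (x=7, y=3), (x=8, y=4)
  Distance 4: (x=9, y=0), (x=8, y=1), (x=6, y=3), (x=7, y=4)
  Distance 5: (x=8, y=0), (x=7, y=1), (x=6, y=2), (x=6, y=4)
  Distance 6: (x=7, y=0), (x=5, y=2), (x=5, y=4)
  Distance 7: (x=6, y=0), (x=5, y=1), (x=4, y=2), (x=4, y=4)
  Distance 8: (x=4, y=1), (x=3, y=2), (x=4, y=3), (x=3, y=4)  <- goal reached here
One shortest path (8 moves): (x=10, y=3) -> (x=9, y=3) -> (x=8, y=3) -> (x=7, y=3) -> (x=6, y=3) -> (x=6, y=2) -> (x=5, y=2) -> (x=4, y=2) -> (x=3, y=2)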